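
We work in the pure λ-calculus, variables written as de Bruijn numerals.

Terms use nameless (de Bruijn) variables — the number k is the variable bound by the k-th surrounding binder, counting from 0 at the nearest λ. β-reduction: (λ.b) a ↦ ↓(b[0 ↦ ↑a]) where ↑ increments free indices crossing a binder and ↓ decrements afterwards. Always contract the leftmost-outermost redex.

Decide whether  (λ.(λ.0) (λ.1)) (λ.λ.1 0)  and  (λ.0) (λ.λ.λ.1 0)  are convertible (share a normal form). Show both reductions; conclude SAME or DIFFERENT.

Answer: SAME — A ⇓ λ.λ.λ.1 0, B ⇓ λ.λ.λ.1 0

Reduction:
Term A:
  start: (λ.(λ.0) (λ.1)) (λ.λ.1 0)
  →1  (λ.0) (λ.λ.λ.1 0)
  →2  λ.λ.λ.1 0

Term B:
  start: (λ.0) (λ.λ.λ.1 0)
  →1  λ.λ.λ.1 0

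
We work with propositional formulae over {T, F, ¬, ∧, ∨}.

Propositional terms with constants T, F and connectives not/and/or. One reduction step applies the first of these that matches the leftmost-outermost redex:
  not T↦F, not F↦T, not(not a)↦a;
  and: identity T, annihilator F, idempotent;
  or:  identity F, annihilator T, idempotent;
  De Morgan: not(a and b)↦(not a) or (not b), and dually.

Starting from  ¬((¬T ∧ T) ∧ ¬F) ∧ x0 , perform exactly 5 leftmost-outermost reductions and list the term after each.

Answer: after 5 steps: T ∧ x0

Reduction:
  start: ¬((¬T ∧ T) ∧ ¬F) ∧ x0
  step 1: (¬(¬T ∧ T) ∨ ¬¬F) ∧ x0
  step 2: ((¬¬T ∨ ¬T) ∨ ¬¬F) ∧ x0
  step 3: ((T ∨ ¬T) ∨ ¬¬F) ∧ x0
  step 4: (T ∨ ¬¬F) ∧ x0
  step 5: T ∧ x0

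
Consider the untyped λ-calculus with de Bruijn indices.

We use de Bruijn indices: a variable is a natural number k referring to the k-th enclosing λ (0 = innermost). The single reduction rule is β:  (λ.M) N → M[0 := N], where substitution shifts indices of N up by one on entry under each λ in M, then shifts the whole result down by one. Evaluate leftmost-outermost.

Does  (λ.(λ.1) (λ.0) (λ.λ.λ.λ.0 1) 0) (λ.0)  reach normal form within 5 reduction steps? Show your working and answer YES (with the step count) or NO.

  start: (λ.(λ.1) (λ.0) (λ.λ.λ.λ.0 1) 0) (λ.0)
  [1] (λ.λ.0) (λ.0) (λ.λ.λ.λ.0 1) (λ.0)
  [2] (λ.0) (λ.λ.λ.λ.0 1) (λ.0)
  [3] (λ.λ.λ.λ.0 1) (λ.0)
  [4] λ.λ.λ.0 1

Answer: YES — reaches normal form λ.λ.λ.0 1 in 4 ≤ 5 steps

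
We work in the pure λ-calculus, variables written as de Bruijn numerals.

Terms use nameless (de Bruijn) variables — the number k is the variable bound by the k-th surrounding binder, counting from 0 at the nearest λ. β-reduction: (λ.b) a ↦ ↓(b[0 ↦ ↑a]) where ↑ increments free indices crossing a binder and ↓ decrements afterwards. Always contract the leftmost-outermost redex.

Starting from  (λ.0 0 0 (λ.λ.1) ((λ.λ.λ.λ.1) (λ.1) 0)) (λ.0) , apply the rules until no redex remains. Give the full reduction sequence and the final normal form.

  start: (λ.0 0 0 (λ.λ.1) ((λ.λ.λ.λ.1) (λ.1) 0)) (λ.0)
  [1] (λ.0) (λ.0) (λ.0) (λ.λ.1) ((λ.λ.λ.λ.1) (λ.λ.0) (λ.0))
  [2] (λ.0) (λ.0) (λ.λ.1) ((λ.λ.λ.λ.1) (λ.λ.0) (λ.0))
  [3] (λ.0) (λ.λ.1) ((λ.λ.λ.λ.1) (λ.λ.0) (λ.0))
  [4] (λ.λ.1) ((λ.λ.λ.λ.1) (λ.λ.0) (λ.0))
  [5] λ.(λ.λ.λ.λ.1) (λ.λ.0) (λ.0)
  [6] λ.(λ.λ.λ.1) (λ.0)
  [7] λ.λ.λ.1

Answer: normal form = λ.λ.λ.1  (in 7 steps)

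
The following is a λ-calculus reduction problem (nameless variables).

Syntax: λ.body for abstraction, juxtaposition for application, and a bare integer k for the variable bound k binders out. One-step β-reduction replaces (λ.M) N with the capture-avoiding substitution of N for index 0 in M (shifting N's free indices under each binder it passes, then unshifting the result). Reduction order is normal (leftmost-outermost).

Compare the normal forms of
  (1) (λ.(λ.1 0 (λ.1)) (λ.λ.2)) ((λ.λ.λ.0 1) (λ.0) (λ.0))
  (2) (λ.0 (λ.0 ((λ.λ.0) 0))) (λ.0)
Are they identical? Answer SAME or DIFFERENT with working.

Term A:
  start: (λ.(λ.1 0 (λ.1)) (λ.λ.2)) ((λ.λ.λ.0 1) (λ.0) (λ.0))
  →1  (λ.(λ.λ.λ.0 1) (λ.0) (λ.0) 0 (λ.1)) (λ.λ.(λ.λ.λ.0 1) (λ.0) (λ.0))
  →2  (λ.λ.λ.0 1) (λ.0) (λ.0) (λ.λ.(λ.λ.λ.0 1) (λ.0) (λ.0)) (λ.λ.λ.(λ.λ.λ.0 1) (λ.0) (λ.0))
  →3  (λ.λ.0 1) (λ.0) (λ.λ.(λ.λ.λ.0 1) (λ.0) (λ.0)) (λ.λ.λ.(λ.λ.λ.0 1) (λ.0) (λ.0))
  →4  (λ.0 (λ.0)) (λ.λ.(λ.λ.λ.0 1) (λ.0) (λ.0)) (λ.λ.λ.(λ.λ.λ.0 1) (λ.0) (λ.0))
  →5  (λ.λ.(λ.λ.λ.0 1) (λ.0) (λ.0)) (λ.0) (λ.λ.λ.(λ.λ.λ.0 1) (λ.0) (λ.0))
  →6  (λ.(λ.λ.λ.0 1) (λ.0) (λ.0)) (λ.λ.λ.(λ.λ.λ.0 1) (λ.0) (λ.0))
  →7  (λ.λ.λ.0 1) (λ.0) (λ.0)
  →8  (λ.λ.0 1) (λ.0)
  →9  λ.0 (λ.0)

Term B:
  start: (λ.0 (λ.0 ((λ.λ.0) 0))) (λ.0)
  →1  (λ.0) (λ.0 ((λ.λ.0) 0))
  →2  λ.0 ((λ.λ.0) 0)
  →3  λ.0 (λ.0)

Answer: SAME — A ⇓ λ.0 (λ.0), B ⇓ λ.0 (λ.0)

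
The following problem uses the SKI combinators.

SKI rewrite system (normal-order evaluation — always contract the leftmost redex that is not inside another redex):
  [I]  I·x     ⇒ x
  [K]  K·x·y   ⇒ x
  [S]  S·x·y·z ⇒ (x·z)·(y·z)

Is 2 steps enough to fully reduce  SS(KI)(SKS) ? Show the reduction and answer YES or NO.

Answer: YES — reaches normal form S(SKS)I in 2 ≤ 2 steps

Working:
  start: SS(KI)(SKS)
  →1  S(SKS)(KI(SKS))
  →2  S(SKS)I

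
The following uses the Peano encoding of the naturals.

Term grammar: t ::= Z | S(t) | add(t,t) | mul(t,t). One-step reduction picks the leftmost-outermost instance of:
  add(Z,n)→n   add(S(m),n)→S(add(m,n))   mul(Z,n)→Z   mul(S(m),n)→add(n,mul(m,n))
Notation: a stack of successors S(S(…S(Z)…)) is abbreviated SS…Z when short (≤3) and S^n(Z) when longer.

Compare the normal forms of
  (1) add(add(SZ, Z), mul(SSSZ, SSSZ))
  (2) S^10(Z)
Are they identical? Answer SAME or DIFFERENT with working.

Answer: SAME — A ⇓ S^10(Z), B ⇓ S^10(Z)

Working:
Term A:
  start: add(add(SZ, Z), mul(SSSZ, SSSZ))
  →1  add(S(add(Z, Z)), mul(SSSZ, SSSZ))
  →2  S(add(add(Z, Z), mul(SSSZ, SSSZ)))
  →3  S(add(Z, mul(SSSZ, SSSZ)))
  →4  S(mul(SSSZ, SSSZ))
  →5  S(add(SSSZ, mul(SSZ, SSSZ)))
  →6  S(S(add(SSZ, mul(SSZ, SSSZ))))
  →7  S(S(S(add(SZ, mul(SSZ, SSSZ)))))
  →8  S(S(S(S(add(Z, mul(SSZ, SSSZ))))))
  →9  S(S(S(S(mul(SSZ, SSSZ)))))
  →10  S(S(S(S(add(SSSZ, mul(SZ, SSSZ))))))
  →11  S(S(S(S(S(add(SSZ, mul(SZ, SSSZ)))))))
  →12  S(S(S(S(S(S(add(SZ, mul(SZ, SSSZ))))))))
  →13  S(S(S(S(S(S(S(add(Z, mul(SZ, SSSZ)))))))))
  →14  S(S(S(S(S(S(S(mul(SZ, SSSZ))))))))
  →15  S(S(S(S(S(S(S(add(SSSZ, mul(Z, SSSZ)))))))))
  →16  S(S(S(S(S(S(S(S(add(SSZ, mul(Z, SSSZ))))))))))
  →17  S(S(S(S(S(S(S(S(S(add(SZ, mul(Z, SSSZ)))))))))))
  →18  S(S(S(S(S(S(S(S(S(S(add(Z, mul(Z, SSSZ))))))))))))
  →19  S(S(S(S(S(S(S(S(S(S(mul(Z, SSSZ)))))))))))
  →20  S^10(Z)

Term B:
  start: S^10(Z)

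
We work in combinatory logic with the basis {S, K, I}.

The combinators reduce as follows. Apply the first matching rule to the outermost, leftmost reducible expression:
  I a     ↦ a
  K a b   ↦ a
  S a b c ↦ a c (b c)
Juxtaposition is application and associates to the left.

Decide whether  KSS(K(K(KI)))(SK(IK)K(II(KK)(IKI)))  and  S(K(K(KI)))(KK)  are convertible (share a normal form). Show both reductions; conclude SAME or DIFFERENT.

Answer: SAME — A ⇓ S(K(K(KI)))(KK), B ⇓ S(K(K(KI)))(KK)

Derivation:
Term A:
  start: KSS(K(K(KI)))(SK(IK)K(II(KK)(IKI)))
  →1  S(K(K(KI)))(SK(IK)K(II(KK)(IKI)))
  →2  S(K(K(KI)))(KK(IKK)(II(KK)(IKI)))
  →3  S(K(K(KI)))(K(II(KK)(IKI)))
  →4  S(K(K(KI)))(K(I(KK)(IKI)))
  →5  S(K(K(KI)))(K(KK(IKI)))
  →6  S(K(K(KI)))(KK)

Term B:
  start: S(K(K(KI)))(KK)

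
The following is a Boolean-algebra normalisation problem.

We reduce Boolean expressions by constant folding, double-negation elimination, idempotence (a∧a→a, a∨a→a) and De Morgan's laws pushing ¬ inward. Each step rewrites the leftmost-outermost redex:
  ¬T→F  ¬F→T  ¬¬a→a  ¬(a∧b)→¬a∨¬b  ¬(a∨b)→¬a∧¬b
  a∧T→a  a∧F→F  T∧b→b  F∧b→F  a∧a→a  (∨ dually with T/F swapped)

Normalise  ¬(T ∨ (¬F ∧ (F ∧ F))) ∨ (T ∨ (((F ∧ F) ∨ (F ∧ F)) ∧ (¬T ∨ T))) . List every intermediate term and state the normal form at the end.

  start: ¬(T ∨ (¬F ∧ (F ∧ F))) ∨ (T ∨ (((F ∧ F) ∨ (F ∧ F)) ∧ (¬T ∨ T)))
  →1  (¬T ∧ ¬(¬F ∧ (F ∧ F))) ∨ (T ∨ (((F ∧ F) ∨ (F ∧ F)) ∧ (¬T ∨ T)))
  →2  (F ∧ ¬(¬F ∧ (F ∧ F))) ∨ (T ∨ (((F ∧ F) ∨ (F ∧ F)) ∧ (¬T ∨ T)))
  →3  F ∨ (T ∨ (((F ∧ F) ∨ (F ∧ F)) ∧ (¬T ∨ T)))
  →4  T ∨ (((F ∧ F) ∨ (F ∧ F)) ∧ (¬T ∨ T))
  →5  T

Answer: normal form = T  (in 5 steps)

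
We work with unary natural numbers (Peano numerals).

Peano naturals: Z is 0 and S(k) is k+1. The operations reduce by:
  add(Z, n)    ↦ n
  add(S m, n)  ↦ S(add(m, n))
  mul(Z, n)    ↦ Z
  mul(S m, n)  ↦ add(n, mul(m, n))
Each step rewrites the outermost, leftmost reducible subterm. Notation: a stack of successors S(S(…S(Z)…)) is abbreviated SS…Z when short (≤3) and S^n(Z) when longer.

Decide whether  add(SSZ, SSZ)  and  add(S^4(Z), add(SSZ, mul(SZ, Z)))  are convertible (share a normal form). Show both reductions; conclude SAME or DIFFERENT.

Answer: DIFFERENT — A ⇓ S^4(Z), B ⇓ S^6(Z)

Reduction:
Term A:
  start: add(SSZ, SSZ)
  step 1: S(add(SZ, SSZ))
  step 2: S(S(add(Z, SSZ)))
  step 3: S^4(Z)

Term B:
  start: add(S^4(Z), add(SSZ, mul(SZ, Z)))
  step 1: S(add(SSSZ, add(SSZ, mul(SZ, Z))))
  step 2: S(S(add(SSZ, add(SSZ, mul(SZ, Z)))))
  step 3: S(S(S(add(SZ, add(SSZ, mul(SZ, Z))))))
  step 4: S(S(S(S(add(Z, add(SSZ, mul(SZ, Z)))))))
  step 5: S(S(S(S(add(SSZ, mul(SZ, Z))))))
  step 6: S(S(S(S(S(add(SZ, mul(SZ, Z)))))))
  step 7: S(S(S(S(S(S(add(Z, mul(SZ, Z))))))))
  step 8: S(S(S(S(S(S(mul(SZ, Z)))))))
  step 9: S(S(S(S(S(S(add(Z, mul(Z, Z))))))))
  step 10: S(S(S(S(S(S(mul(Z, Z)))))))
  step 11: S^6(Z)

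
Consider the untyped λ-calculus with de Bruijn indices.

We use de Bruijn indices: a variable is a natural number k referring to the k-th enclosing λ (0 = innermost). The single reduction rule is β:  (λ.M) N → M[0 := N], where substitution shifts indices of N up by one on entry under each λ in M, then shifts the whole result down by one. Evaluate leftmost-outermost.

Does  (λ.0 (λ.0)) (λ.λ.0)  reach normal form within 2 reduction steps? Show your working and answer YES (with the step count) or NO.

  start: (λ.0 (λ.0)) (λ.λ.0)
  step 1: (λ.λ.0) (λ.0)
  step 2: λ.0

Answer: YES — reaches normal form λ.0 in 2 ≤ 2 steps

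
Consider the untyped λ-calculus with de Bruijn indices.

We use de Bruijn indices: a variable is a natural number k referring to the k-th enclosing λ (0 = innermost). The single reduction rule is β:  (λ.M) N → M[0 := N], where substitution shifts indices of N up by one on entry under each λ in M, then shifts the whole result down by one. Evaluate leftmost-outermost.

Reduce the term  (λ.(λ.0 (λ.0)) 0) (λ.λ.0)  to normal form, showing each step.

Answer: normal form = λ.0  (in 3 steps)

Reduction:
  start: (λ.(λ.0 (λ.0)) 0) (λ.λ.0)
  [1] (λ.0 (λ.0)) (λ.λ.0)
  [2] (λ.λ.0) (λ.0)
  [3] λ.0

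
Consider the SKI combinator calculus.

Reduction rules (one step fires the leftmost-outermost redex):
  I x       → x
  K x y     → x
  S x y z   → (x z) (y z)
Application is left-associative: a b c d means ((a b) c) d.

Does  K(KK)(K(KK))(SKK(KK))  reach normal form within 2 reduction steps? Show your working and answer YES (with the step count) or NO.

  start: K(KK)(K(KK))(SKK(KK))
  step 1: KK(SKK(KK))
  step 2: K

Answer: YES — reaches normal form K in 2 ≤ 2 steps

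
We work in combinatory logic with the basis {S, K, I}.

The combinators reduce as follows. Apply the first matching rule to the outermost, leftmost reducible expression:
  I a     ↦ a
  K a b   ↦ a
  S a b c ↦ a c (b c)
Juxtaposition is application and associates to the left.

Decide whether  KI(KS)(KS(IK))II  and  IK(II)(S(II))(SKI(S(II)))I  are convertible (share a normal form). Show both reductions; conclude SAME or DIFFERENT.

Term A:
  start: KI(KS)(KS(IK))II
  [1] I(KS(IK))II
  [2] KS(IK)II
  [3] SII

Term B:
  start: IK(II)(S(II))(SKI(S(II)))I
  [1] K(II)(S(II))(SKI(S(II)))I
  [2] II(SKI(S(II)))I
  [3] I(SKI(S(II)))I
  [4] SKI(S(II))I
  [5] K(S(II))(I(S(II)))I
  [6] S(II)I
  [7] SII

Answer: SAME — A ⇓ SII, B ⇓ SII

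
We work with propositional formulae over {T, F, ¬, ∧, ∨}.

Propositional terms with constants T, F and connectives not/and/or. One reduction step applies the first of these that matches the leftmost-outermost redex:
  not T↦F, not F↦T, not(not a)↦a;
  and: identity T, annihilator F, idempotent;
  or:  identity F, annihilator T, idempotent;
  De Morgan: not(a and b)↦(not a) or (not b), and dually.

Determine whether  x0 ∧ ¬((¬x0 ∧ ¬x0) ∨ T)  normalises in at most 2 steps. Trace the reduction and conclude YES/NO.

Answer: NO — after 2 steps the term is x0 ∧ ((¬¬x0 ∨ ¬¬x0) ∧ ¬T), not yet normal

Derivation:
  start: x0 ∧ ¬((¬x0 ∧ ¬x0) ∨ T)
  →1  x0 ∧ (¬(¬x0 ∧ ¬x0) ∧ ¬T)
  →2  x0 ∧ ((¬¬x0 ∨ ¬¬x0) ∧ ¬T)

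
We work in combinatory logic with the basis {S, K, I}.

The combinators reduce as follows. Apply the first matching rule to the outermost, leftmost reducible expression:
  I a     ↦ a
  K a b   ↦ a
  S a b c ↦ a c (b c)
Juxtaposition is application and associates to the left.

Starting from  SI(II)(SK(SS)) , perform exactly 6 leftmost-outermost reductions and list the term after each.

Answer: after 6 steps: SK(SS)

Derivation:
  start: SI(II)(SK(SS))
  [1] I(SK(SS))(II(SK(SS)))
  [2] SK(SS)(II(SK(SS)))
  [3] K(II(SK(SS)))(SS(II(SK(SS))))
  [4] II(SK(SS))
  [5] I(SK(SS))
  [6] SK(SS)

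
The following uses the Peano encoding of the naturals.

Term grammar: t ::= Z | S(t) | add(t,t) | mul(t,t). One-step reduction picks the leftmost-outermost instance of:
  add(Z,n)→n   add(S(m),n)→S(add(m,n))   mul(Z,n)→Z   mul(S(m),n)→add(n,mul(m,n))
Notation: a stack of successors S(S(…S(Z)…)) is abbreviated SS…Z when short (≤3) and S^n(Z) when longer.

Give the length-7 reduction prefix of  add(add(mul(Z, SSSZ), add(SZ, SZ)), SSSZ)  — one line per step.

Answer: after 7 steps: S^5(Z)

Working:
  start: add(add(mul(Z, SSSZ), add(SZ, SZ)), SSSZ)
  [1] add(add(Z, add(SZ, SZ)), SSSZ)
  [2] add(add(SZ, SZ), SSSZ)
  [3] add(S(add(Z, SZ)), SSSZ)
  [4] S(add(add(Z, SZ), SSSZ))
  [5] S(add(SZ, SSSZ))
  [6] S(S(add(Z, SSSZ)))
  [7] S^5(Z)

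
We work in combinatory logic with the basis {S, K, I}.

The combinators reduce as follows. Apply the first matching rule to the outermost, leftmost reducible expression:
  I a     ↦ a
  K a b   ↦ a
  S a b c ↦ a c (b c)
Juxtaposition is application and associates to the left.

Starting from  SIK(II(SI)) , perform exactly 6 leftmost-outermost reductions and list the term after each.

  start: SIK(II(SI))
  →1  I(II(SI))(K(II(SI)))
  →2  II(SI)(K(II(SI)))
  →3  I(SI)(K(II(SI)))
  →4  SI(K(II(SI)))
  →5  SI(K(I(SI)))
  →6  SI(K(SI))

Answer: after 6 steps: SI(K(SI))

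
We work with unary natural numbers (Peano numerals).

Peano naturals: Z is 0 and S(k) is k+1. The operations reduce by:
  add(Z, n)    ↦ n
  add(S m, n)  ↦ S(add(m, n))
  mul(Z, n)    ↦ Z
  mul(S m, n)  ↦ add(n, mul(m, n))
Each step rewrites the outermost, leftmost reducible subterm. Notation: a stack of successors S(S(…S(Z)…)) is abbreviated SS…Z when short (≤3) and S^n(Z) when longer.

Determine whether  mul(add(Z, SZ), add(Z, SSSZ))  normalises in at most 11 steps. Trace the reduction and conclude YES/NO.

  start: mul(add(Z, SZ), add(Z, SSSZ))
  →1  mul(SZ, add(Z, SSSZ))
  →2  add(add(Z, SSSZ), mul(Z, add(Z, SSSZ)))
  →3  add(SSSZ, mul(Z, add(Z, SSSZ)))
  →4  S(add(SSZ, mul(Z, add(Z, SSSZ))))
  →5  S(S(add(SZ, mul(Z, add(Z, SSSZ)))))
  →6  S(S(S(add(Z, mul(Z, add(Z, SSSZ))))))
  →7  S(S(S(mul(Z, add(Z, SSSZ)))))
  →8  SSSZ

Answer: YES — reaches normal form SSSZ in 8 ≤ 11 steps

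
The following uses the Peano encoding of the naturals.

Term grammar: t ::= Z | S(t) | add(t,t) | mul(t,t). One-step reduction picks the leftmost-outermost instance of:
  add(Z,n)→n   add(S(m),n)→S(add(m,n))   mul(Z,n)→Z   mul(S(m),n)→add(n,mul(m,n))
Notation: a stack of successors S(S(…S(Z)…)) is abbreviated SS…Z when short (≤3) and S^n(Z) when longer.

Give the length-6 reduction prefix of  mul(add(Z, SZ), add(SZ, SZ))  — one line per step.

Answer: after 6 steps: S(S(add(Z, mul(Z, add(SZ, SZ)))))

Derivation:
  start: mul(add(Z, SZ), add(SZ, SZ))
  [1] mul(SZ, add(SZ, SZ))
  [2] add(add(SZ, SZ), mul(Z, add(SZ, SZ)))
  [3] add(S(add(Z, SZ)), mul(Z, add(SZ, SZ)))
  [4] S(add(add(Z, SZ), mul(Z, add(SZ, SZ))))
  [5] S(add(SZ, mul(Z, add(SZ, SZ))))
  [6] S(S(add(Z, mul(Z, add(SZ, SZ)))))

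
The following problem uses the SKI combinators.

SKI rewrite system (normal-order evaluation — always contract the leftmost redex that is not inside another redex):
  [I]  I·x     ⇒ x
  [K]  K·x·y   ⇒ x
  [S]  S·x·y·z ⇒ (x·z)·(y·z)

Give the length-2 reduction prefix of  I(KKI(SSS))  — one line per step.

  start: I(KKI(SSS))
  step 1: KKI(SSS)
  step 2: K(SSS)

Answer: after 2 steps: K(SSS)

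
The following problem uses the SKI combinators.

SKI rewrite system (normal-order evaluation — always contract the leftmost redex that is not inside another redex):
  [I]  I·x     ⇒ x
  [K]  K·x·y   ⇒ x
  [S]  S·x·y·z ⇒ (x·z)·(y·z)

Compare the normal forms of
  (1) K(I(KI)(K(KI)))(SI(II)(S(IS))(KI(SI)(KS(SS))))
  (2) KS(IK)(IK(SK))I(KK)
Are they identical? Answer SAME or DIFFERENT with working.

Term A:
  start: K(I(KI)(K(KI)))(SI(II)(S(IS))(KI(SI)(KS(SS))))
  [1] I(KI)(K(KI))
  [2] KI(K(KI))
  [3] I

Term B:
  start: KS(IK)(IK(SK))I(KK)
  [1] S(IK(SK))I(KK)
  [2] IK(SK)(KK)(I(KK))
  [3] K(SK)(KK)(I(KK))
  [4] SK(I(KK))
  [5] SK(KK)

Answer: DIFFERENT — A ⇓ I, B ⇓ SK(KK)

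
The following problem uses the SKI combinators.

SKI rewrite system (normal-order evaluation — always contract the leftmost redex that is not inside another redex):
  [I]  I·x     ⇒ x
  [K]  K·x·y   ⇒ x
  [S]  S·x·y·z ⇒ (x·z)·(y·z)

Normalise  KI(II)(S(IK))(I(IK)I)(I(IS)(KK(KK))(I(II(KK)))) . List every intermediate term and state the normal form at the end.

  start: KI(II)(S(IK))(I(IK)I)(I(IS)(KK(KK))(I(II(KK))))
  step 1: I(S(IK))(I(IK)I)(I(IS)(KK(KK))(I(II(KK))))
  step 2: S(IK)(I(IK)I)(I(IS)(KK(KK))(I(II(KK))))
  step 3: IK(I(IS)(KK(KK))(I(II(KK))))(I(IK)I(I(IS)(KK(KK))(I(II(KK)))))
  step 4: K(I(IS)(KK(KK))(I(II(KK))))(I(IK)I(I(IS)(KK(KK))(I(II(KK)))))
  step 5: I(IS)(KK(KK))(I(II(KK)))
  step 6: IS(KK(KK))(I(II(KK)))
  step 7: S(KK(KK))(I(II(KK)))
  step 8: SK(I(II(KK)))
  step 9: SK(II(KK))
  step 10: SK(I(KK))
  step 11: SK(KK)

Answer: normal form = SK(KK)  (in 11 steps)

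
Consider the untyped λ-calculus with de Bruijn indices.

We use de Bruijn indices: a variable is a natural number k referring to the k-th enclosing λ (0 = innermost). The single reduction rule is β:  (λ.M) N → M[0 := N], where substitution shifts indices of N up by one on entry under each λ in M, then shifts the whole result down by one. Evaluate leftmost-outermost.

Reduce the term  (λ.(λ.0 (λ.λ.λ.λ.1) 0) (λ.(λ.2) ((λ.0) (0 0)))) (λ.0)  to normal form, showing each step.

Answer: normal form = λ.λ.0  (in 6 steps)

Derivation:
  start: (λ.(λ.0 (λ.λ.λ.λ.1) 0) (λ.(λ.2) ((λ.0) (0 0)))) (λ.0)
  step 1: (λ.0 (λ.λ.λ.λ.1) 0) (λ.(λ.λ.0) ((λ.0) (0 0)))
  step 2: (λ.(λ.λ.0) ((λ.0) (0 0))) (λ.λ.λ.λ.1) (λ.(λ.λ.0) ((λ.0) (0 0)))
  step 3: (λ.λ.0) ((λ.0) ((λ.λ.λ.λ.1) (λ.λ.λ.λ.1))) (λ.(λ.λ.0) ((λ.0) (0 0)))
  step 4: (λ.0) (λ.(λ.λ.0) ((λ.0) (0 0)))
  step 5: λ.(λ.λ.0) ((λ.0) (0 0))
  step 6: λ.λ.0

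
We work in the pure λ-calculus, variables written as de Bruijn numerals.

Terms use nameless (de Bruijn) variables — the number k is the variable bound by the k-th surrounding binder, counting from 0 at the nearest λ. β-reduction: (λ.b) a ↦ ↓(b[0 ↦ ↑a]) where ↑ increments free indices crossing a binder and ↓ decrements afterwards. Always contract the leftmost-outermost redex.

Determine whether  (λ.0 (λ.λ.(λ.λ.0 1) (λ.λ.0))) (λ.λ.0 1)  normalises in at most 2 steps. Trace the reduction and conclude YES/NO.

Answer: NO — after 2 steps the term is λ.0 (λ.λ.(λ.λ.0 1) (λ.λ.0)), not yet normal

Reduction:
  start: (λ.0 (λ.λ.(λ.λ.0 1) (λ.λ.0))) (λ.λ.0 1)
  [1] (λ.λ.0 1) (λ.λ.(λ.λ.0 1) (λ.λ.0))
  [2] λ.0 (λ.λ.(λ.λ.0 1) (λ.λ.0))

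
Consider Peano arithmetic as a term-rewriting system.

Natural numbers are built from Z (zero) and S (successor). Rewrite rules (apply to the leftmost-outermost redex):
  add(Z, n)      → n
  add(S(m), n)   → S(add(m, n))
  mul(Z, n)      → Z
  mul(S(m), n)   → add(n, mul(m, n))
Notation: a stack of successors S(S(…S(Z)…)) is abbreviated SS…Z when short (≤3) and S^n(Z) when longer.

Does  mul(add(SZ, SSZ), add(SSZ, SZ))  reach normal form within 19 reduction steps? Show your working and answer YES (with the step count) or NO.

Answer: NO — after 19 steps the term is S(S(S(S(S(S(add(add(SSZ, SZ), mul(Z, add(SSZ, SZ))))))))), not yet normal

Reduction:
  start: mul(add(SZ, SSZ), add(SSZ, SZ))
  →1  mul(S(add(Z, SSZ)), add(SSZ, SZ))
  →2  add(add(SSZ, SZ), mul(add(Z, SSZ), add(SSZ, SZ)))
  →3  add(S(add(SZ, SZ)), mul(add(Z, SSZ), add(SSZ, SZ)))
  →4  S(add(add(SZ, SZ), mul(add(Z, SSZ), add(SSZ, SZ))))
  →5  S(add(S(add(Z, SZ)), mul(add(Z, SSZ), add(SSZ, SZ))))
  →6  S(S(add(add(Z, SZ), mul(add(Z, SSZ), add(SSZ, SZ)))))
  →7  S(S(add(SZ, mul(add(Z, SSZ), add(SSZ, SZ)))))
  →8  S(S(S(add(Z, mul(add(Z, SSZ), add(SSZ, SZ))))))
  →9  S(S(S(mul(add(Z, SSZ), add(SSZ, SZ)))))
  →10  S(S(S(mul(SSZ, add(SSZ, SZ)))))
  →11  S(S(S(add(add(SSZ, SZ), mul(SZ, add(SSZ, SZ))))))
  →12  S(S(S(add(S(add(SZ, SZ)), mul(SZ, add(SSZ, SZ))))))
  →13  S(S(S(S(add(add(SZ, SZ), mul(SZ, add(SSZ, SZ)))))))
  →14  S(S(S(S(add(S(add(Z, SZ)), mul(SZ, add(SSZ, SZ)))))))
  →15  S(S(S(S(S(add(add(Z, SZ), mul(SZ, add(SSZ, SZ))))))))
  →16  S(S(S(S(S(add(SZ, mul(SZ, add(SSZ, SZ))))))))
  →17  S(S(S(S(S(S(add(Z, mul(SZ, add(SSZ, SZ)))))))))
  →18  S(S(S(S(S(S(mul(SZ, add(SSZ, SZ))))))))
  →19  S(S(S(S(S(S(add(add(SSZ, SZ), mul(Z, add(SSZ, SZ)))))))))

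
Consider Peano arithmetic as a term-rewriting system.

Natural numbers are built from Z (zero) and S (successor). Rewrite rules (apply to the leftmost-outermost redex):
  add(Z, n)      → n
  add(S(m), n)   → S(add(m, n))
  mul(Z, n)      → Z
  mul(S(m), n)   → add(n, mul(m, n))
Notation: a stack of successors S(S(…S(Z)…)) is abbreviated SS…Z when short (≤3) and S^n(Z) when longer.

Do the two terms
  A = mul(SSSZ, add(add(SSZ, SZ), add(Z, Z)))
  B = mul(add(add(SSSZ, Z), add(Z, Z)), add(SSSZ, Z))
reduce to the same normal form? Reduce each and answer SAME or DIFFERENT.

Answer: SAME — A ⇓ S^9(Z), B ⇓ S^9(Z)

Derivation:
Term A:
  start: mul(SSSZ, add(add(SSZ, SZ), add(Z, Z)))
  step 1: add(add(add(SSZ, SZ), add(Z, Z)), mul(SSZ, add(add(SSZ, SZ), add(Z, Z))))
  step 2: add(add(S(add(SZ, SZ)), add(Z, Z)), mul(SSZ, add(add(SSZ, SZ), add(Z, Z))))
  step 3: add(S(add(add(SZ, SZ), add(Z, Z))), mul(SSZ, add(add(SSZ, SZ), add(Z, Z))))
  step 4: S(add(add(add(SZ, SZ), add(Z, Z)), mul(SSZ, add(add(SSZ, SZ), add(Z, Z)))))
  step 5: S(add(add(S(add(Z, SZ)), add(Z, Z)), mul(SSZ, add(add(SSZ, SZ), add(Z, Z)))))
  step 6: S(add(S(add(add(Z, SZ), add(Z, Z))), mul(SSZ, add(add(SSZ, SZ), add(Z, Z)))))
  step 7: S(S(add(add(add(Z, SZ), add(Z, Z)), mul(SSZ, add(add(SSZ, SZ), add(Z, Z))))))
  step 8: S(S(add(add(SZ, add(Z, Z)), mul(SSZ, add(add(SSZ, SZ), add(Z, Z))))))
  step 9: S(S(add(S(add(Z, add(Z, Z))), mul(SSZ, add(add(SSZ, SZ), add(Z, Z))))))
  step 10: S(S(S(add(add(Z, add(Z, Z)), mul(SSZ, add(add(SSZ, SZ), add(Z, Z)))))))
  step 11: S(S(S(add(add(Z, Z), mul(SSZ, add(add(SSZ, SZ), add(Z, Z)))))))
  step 12: S(S(S(add(Z, mul(SSZ, add(add(SSZ, SZ), add(Z, Z)))))))
  step 13: S(S(S(mul(SSZ, add(add(SSZ, SZ), add(Z, Z))))))
  step 14: S(S(S(add(add(add(SSZ, SZ), add(Z, Z)), mul(SZ, add(add(SSZ, SZ), add(Z, Z)))))))
  step 15: S(S(S(add(add(S(add(SZ, SZ)), add(Z, Z)), mul(SZ, add(add(SSZ, SZ), add(Z, Z)))))))
  step 16: S(S(S(add(S(add(add(SZ, SZ), add(Z, Z))), mul(SZ, add(add(SSZ, SZ), add(Z, Z)))))))
  step 17: S(S(S(S(add(add(add(SZ, SZ), add(Z, Z)), mul(SZ, add(add(SSZ, SZ), add(Z, Z))))))))
  step 18: S(S(S(S(add(add(S(add(Z, SZ)), add(Z, Z)), mul(SZ, add(add(SSZ, SZ), add(Z, Z))))))))
  step 19: S(S(S(S(add(S(add(add(Z, SZ), add(Z, Z))), mul(SZ, add(add(SSZ, SZ), add(Z, Z))))))))
  step 20: S(S(S(S(S(add(add(add(Z, SZ), add(Z, Z)), mul(SZ, add(add(SSZ, SZ), add(Z, Z)))))))))
  step 21: S(S(S(S(S(add(add(SZ, add(Z, Z)), mul(SZ, add(add(SSZ, SZ), add(Z, Z)))))))))
  step 22: S(S(S(S(S(add(S(add(Z, add(Z, Z))), mul(SZ, add(add(SSZ, SZ), add(Z, Z)))))))))
  step 23: S(S(S(S(S(S(add(add(Z, add(Z, Z)), mul(SZ, add(add(SSZ, SZ), add(Z, Z))))))))))
  step 24: S(S(S(S(S(S(add(add(Z, Z), mul(SZ, add(add(SSZ, SZ), add(Z, Z))))))))))
  step 25: S(S(S(S(S(S(add(Z, mul(SZ, add(add(SSZ, SZ), add(Z, Z))))))))))
  step 26: S(S(S(S(S(S(mul(SZ, add(add(SSZ, SZ), add(Z, Z)))))))))
  step 27: S(S(S(S(S(S(add(add(add(SSZ, SZ), add(Z, Z)), mul(Z, add(add(SSZ, SZ), add(Z, Z))))))))))
  step 28: S(S(S(S(S(S(add(add(S(add(SZ, SZ)), add(Z, Z)), mul(Z, add(add(SSZ, SZ), add(Z, Z))))))))))
  step 29: S(S(S(S(S(S(add(S(add(add(SZ, SZ), add(Z, Z))), mul(Z, add(add(SSZ, SZ), add(Z, Z))))))))))
  step 30: S(S(S(S(S(S(S(add(add(add(SZ, SZ), add(Z, Z)), mul(Z, add(add(SSZ, SZ), add(Z, Z)))))))))))
  step 31: S(S(S(S(S(S(S(add(add(S(add(Z, SZ)), add(Z, Z)), mul(Z, add(add(SSZ, SZ), add(Z, Z)))))))))))
  step 32: S(S(S(S(S(S(S(add(S(add(add(Z, SZ), add(Z, Z))), mul(Z, add(add(SSZ, SZ), add(Z, Z)))))))))))
  step 33: S(S(S(S(S(S(S(S(add(add(add(Z, SZ), add(Z, Z)), mul(Z, add(add(SSZ, SZ), add(Z, Z))))))))))))
  step 34: S(S(S(S(S(S(S(S(add(add(SZ, add(Z, Z)), mul(Z, add(add(SSZ, SZ), add(Z, Z))))))))))))
  step 35: S(S(S(S(S(S(S(S(add(S(add(Z, add(Z, Z))), mul(Z, add(add(SSZ, SZ), add(Z, Z))))))))))))
  step 36: S(S(S(S(S(S(S(S(S(add(add(Z, add(Z, Z)), mul(Z, add(add(SSZ, SZ), add(Z, Z)))))))))))))
  step 37: S(S(S(S(S(S(S(S(S(add(add(Z, Z), mul(Z, add(add(SSZ, SZ), add(Z, Z)))))))))))))
  step 38: S(S(S(S(S(S(S(S(S(add(Z, mul(Z, add(add(SSZ, SZ), add(Z, Z)))))))))))))
  step 39: S(S(S(S(S(S(S(S(S(mul(Z, add(add(SSZ, SZ), add(Z, Z))))))))))))
  step 40: S^9(Z)

Term B:
  start: mul(add(add(SSSZ, Z), add(Z, Z)), add(SSSZ, Z))
  step 1: mul(add(S(add(SSZ, Z)), add(Z, Z)), add(SSSZ, Z))
  step 2: mul(S(add(add(SSZ, Z), add(Z, Z))), add(SSSZ, Z))
  step 3: add(add(SSSZ, Z), mul(add(add(SSZ, Z), add(Z, Z)), add(SSSZ, Z)))
  step 4: add(S(add(SSZ, Z)), mul(add(add(SSZ, Z), add(Z, Z)), add(SSSZ, Z)))
  step 5: S(add(add(SSZ, Z), mul(add(add(SSZ, Z), add(Z, Z)), add(SSSZ, Z))))
  step 6: S(add(S(add(SZ, Z)), mul(add(add(SSZ, Z), add(Z, Z)), add(SSSZ, Z))))
  step 7: S(S(add(add(SZ, Z), mul(add(add(SSZ, Z), add(Z, Z)), add(SSSZ, Z)))))
  step 8: S(S(add(S(add(Z, Z)), mul(add(add(SSZ, Z), add(Z, Z)), add(SSSZ, Z)))))
  step 9: S(S(S(add(add(Z, Z), mul(add(add(SSZ, Z), add(Z, Z)), add(SSSZ, Z))))))
  step 10: S(S(S(add(Z, mul(add(add(SSZ, Z), add(Z, Z)), add(SSSZ, Z))))))
  step 11: S(S(S(mul(add(add(SSZ, Z), add(Z, Z)), add(SSSZ, Z)))))
  step 12: S(S(S(mul(add(S(add(SZ, Z)), add(Z, Z)), add(SSSZ, Z)))))
  step 13: S(S(S(mul(S(add(add(SZ, Z), add(Z, Z))), add(SSSZ, Z)))))
  step 14: S(S(S(add(add(SSSZ, Z), mul(add(add(SZ, Z), add(Z, Z)), add(SSSZ, Z))))))
  step 15: S(S(S(add(S(add(SSZ, Z)), mul(add(add(SZ, Z), add(Z, Z)), add(SSSZ, Z))))))
  step 16: S(S(S(S(add(add(SSZ, Z), mul(add(add(SZ, Z), add(Z, Z)), add(SSSZ, Z)))))))
  step 17: S(S(S(S(add(S(add(SZ, Z)), mul(add(add(SZ, Z), add(Z, Z)), add(SSSZ, Z)))))))
  step 18: S(S(S(S(S(add(add(SZ, Z), mul(add(add(SZ, Z), add(Z, Z)), add(SSSZ, Z))))))))
  step 19: S(S(S(S(S(add(S(add(Z, Z)), mul(add(add(SZ, Z), add(Z, Z)), add(SSSZ, Z))))))))
  step 20: S(S(S(S(S(S(add(add(Z, Z), mul(add(add(SZ, Z), add(Z, Z)), add(SSSZ, Z)))))))))
  step 21: S(S(S(S(S(S(add(Z, mul(add(add(SZ, Z), add(Z, Z)), add(SSSZ, Z)))))))))
  step 22: S(S(S(S(S(S(mul(add(add(SZ, Z), add(Z, Z)), add(SSSZ, Z))))))))
  step 23: S(S(S(S(S(S(mul(add(S(add(Z, Z)), add(Z, Z)), add(SSSZ, Z))))))))
  step 24: S(S(S(S(S(S(mul(S(add(add(Z, Z), add(Z, Z))), add(SSSZ, Z))))))))
  step 25: S(S(S(S(S(S(add(add(SSSZ, Z), mul(add(add(Z, Z), add(Z, Z)), add(SSSZ, Z)))))))))
  step 26: S(S(S(S(S(S(add(S(add(SSZ, Z)), mul(add(add(Z, Z), add(Z, Z)), add(SSSZ, Z)))))))))
  step 27: S(S(S(S(S(S(S(add(add(SSZ, Z), mul(add(add(Z, Z), add(Z, Z)), add(SSSZ, Z))))))))))
  step 28: S(S(S(S(S(S(S(add(S(add(SZ, Z)), mul(add(add(Z, Z), add(Z, Z)), add(SSSZ, Z))))))))))
  step 29: S(S(S(S(S(S(S(S(add(add(SZ, Z), mul(add(add(Z, Z), add(Z, Z)), add(SSSZ, Z)))))))))))
  step 30: S(S(S(S(S(S(S(S(add(S(add(Z, Z)), mul(add(add(Z, Z), add(Z, Z)), add(SSSZ, Z)))))))))))
  step 31: S(S(S(S(S(S(S(S(S(add(add(Z, Z), mul(add(add(Z, Z), add(Z, Z)), add(SSSZ, Z))))))))))))
  step 32: S(S(S(S(S(S(S(S(S(add(Z, mul(add(add(Z, Z), add(Z, Z)), add(SSSZ, Z))))))))))))
  step 33: S(S(S(S(S(S(S(S(S(mul(add(add(Z, Z), add(Z, Z)), add(SSSZ, Z)))))))))))
  step 34: S(S(S(S(S(S(S(S(S(mul(add(Z, add(Z, Z)), add(SSSZ, Z)))))))))))
  step 35: S(S(S(S(S(S(S(S(S(mul(add(Z, Z), add(SSSZ, Z)))))))))))
  step 36: S(S(S(S(S(S(S(S(S(mul(Z, add(SSSZ, Z)))))))))))
  step 37: S^9(Z)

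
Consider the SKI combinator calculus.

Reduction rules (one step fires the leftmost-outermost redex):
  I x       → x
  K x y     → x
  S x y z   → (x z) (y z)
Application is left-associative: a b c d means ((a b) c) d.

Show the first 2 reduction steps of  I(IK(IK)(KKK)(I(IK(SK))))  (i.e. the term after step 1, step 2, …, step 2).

Answer: after 2 steps: K(IK)(KKK)(I(IK(SK)))

Reduction:
  start: I(IK(IK)(KKK)(I(IK(SK))))
  →1  IK(IK)(KKK)(I(IK(SK)))
  →2  K(IK)(KKK)(I(IK(SK)))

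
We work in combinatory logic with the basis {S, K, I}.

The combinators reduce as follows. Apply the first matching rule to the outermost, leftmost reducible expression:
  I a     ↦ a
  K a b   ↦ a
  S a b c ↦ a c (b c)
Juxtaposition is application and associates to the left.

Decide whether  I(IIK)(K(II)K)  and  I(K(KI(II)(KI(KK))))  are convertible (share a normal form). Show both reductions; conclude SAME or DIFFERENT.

Answer: SAME — A ⇓ KI, B ⇓ KI

Working:
Term A:
  start: I(IIK)(K(II)K)
  →1  IIK(K(II)K)
  →2  IK(K(II)K)
  →3  K(K(II)K)
  →4  K(II)
  →5  KI

Term B:
  start: I(K(KI(II)(KI(KK))))
  →1  K(KI(II)(KI(KK)))
  →2  K(I(KI(KK)))
  →3  K(KI(KK))
  →4  KI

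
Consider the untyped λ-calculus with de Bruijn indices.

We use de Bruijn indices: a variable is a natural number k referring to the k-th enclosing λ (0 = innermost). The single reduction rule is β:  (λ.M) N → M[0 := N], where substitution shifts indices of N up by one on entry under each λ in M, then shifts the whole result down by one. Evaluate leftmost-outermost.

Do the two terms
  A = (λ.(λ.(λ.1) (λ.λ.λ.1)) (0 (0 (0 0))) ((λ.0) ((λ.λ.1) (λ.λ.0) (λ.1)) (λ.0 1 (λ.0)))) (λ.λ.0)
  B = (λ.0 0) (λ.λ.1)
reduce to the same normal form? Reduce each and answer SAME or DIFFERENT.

Answer: DIFFERENT — A ⇓ λ.0, B ⇓ λ.λ.λ.1

Reduction:
Term A:
  start: (λ.(λ.(λ.1) (λ.λ.λ.1)) (0 (0 (0 0))) ((λ.0) ((λ.λ.1) (λ.λ.0) (λ.1)) (λ.0 1 (λ.0)))) (λ.λ.0)
  [1] (λ.(λ.1) (λ.λ.λ.1)) ((λ.λ.0) ((λ.λ.0) ((λ.λ.0) (λ.λ.0)))) ((λ.0) ((λ.λ.1) (λ.λ.0) (λ.λ.λ.0)) (λ.0 (λ.λ.0) (λ.0)))
  [2] (λ.(λ.λ.0) ((λ.λ.0) ((λ.λ.0) (λ.λ.0)))) (λ.λ.λ.1) ((λ.0) ((λ.λ.1) (λ.λ.0) (λ.λ.λ.0)) (λ.0 (λ.λ.0) (λ.0)))
  [3] (λ.λ.0) ((λ.λ.0) ((λ.λ.0) (λ.λ.0))) ((λ.0) ((λ.λ.1) (λ.λ.0) (λ.λ.λ.0)) (λ.0 (λ.λ.0) (λ.0)))
  [4] (λ.0) ((λ.0) ((λ.λ.1) (λ.λ.0) (λ.λ.λ.0)) (λ.0 (λ.λ.0) (λ.0)))
  [5] (λ.0) ((λ.λ.1) (λ.λ.0) (λ.λ.λ.0)) (λ.0 (λ.λ.0) (λ.0))
  [6] (λ.λ.1) (λ.λ.0) (λ.λ.λ.0) (λ.0 (λ.λ.0) (λ.0))
  [7] (λ.λ.λ.0) (λ.λ.λ.0) (λ.0 (λ.λ.0) (λ.0))
  [8] (λ.λ.0) (λ.0 (λ.λ.0) (λ.0))
  [9] λ.0

Term B:
  start: (λ.0 0) (λ.λ.1)
  [1] (λ.λ.1) (λ.λ.1)
  [2] λ.λ.λ.1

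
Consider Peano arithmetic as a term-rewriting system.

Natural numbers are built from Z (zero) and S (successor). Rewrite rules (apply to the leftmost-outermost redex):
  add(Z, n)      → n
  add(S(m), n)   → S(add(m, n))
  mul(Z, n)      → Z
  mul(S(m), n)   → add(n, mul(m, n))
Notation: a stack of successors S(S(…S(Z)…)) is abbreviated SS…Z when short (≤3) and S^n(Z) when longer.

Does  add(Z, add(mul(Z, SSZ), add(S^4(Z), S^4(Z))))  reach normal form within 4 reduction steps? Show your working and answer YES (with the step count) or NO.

  start: add(Z, add(mul(Z, SSZ), add(S^4(Z), S^4(Z))))
  →1  add(mul(Z, SSZ), add(S^4(Z), S^4(Z)))
  →2  add(Z, add(S^4(Z), S^4(Z)))
  →3  add(S^4(Z), S^4(Z))
  →4  S(add(SSSZ, S^4(Z)))

Answer: NO — after 4 steps the term is S(add(SSSZ, S^4(Z))), not yet normal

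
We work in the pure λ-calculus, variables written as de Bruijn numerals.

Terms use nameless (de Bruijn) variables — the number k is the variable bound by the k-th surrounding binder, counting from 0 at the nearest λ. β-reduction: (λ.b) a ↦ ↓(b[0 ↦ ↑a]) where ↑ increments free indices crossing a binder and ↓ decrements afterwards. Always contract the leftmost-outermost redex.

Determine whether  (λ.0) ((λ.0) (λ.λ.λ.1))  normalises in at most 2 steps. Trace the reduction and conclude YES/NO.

Answer: YES — reaches normal form λ.λ.λ.1 in 2 ≤ 2 steps

Reduction:
  start: (λ.0) ((λ.0) (λ.λ.λ.1))
  →1  (λ.0) (λ.λ.λ.1)
  →2  λ.λ.λ.1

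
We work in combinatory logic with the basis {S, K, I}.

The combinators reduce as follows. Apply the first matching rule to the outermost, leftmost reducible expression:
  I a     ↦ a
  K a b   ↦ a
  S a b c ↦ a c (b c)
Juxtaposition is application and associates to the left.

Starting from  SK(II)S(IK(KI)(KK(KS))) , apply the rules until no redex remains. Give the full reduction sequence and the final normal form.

Answer: normal form = S(KI)  (in 4 steps)

Reduction:
  start: SK(II)S(IK(KI)(KK(KS)))
  [1] KS(IIS)(IK(KI)(KK(KS)))
  [2] S(IK(KI)(KK(KS)))
  [3] S(K(KI)(KK(KS)))
  [4] S(KI)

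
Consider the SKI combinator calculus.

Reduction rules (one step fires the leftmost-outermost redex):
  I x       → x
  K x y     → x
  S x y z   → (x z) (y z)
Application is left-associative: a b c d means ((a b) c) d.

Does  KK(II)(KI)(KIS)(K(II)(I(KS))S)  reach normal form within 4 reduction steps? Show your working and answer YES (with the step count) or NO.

  start: KK(II)(KI)(KIS)(K(II)(I(KS))S)
  →1  K(KI)(KIS)(K(II)(I(KS))S)
  →2  KI(K(II)(I(KS))S)
  →3  I

Answer: YES — reaches normal form I in 3 ≤ 4 steps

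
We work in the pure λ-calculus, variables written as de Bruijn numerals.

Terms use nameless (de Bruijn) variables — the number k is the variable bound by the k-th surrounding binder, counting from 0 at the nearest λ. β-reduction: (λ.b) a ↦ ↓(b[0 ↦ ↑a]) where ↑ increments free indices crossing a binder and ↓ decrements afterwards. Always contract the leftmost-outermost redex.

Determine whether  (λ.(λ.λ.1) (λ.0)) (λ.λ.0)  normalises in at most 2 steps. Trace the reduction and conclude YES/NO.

  start: (λ.(λ.λ.1) (λ.0)) (λ.λ.0)
  step 1: (λ.λ.1) (λ.0)
  step 2: λ.λ.0

Answer: YES — reaches normal form λ.λ.0 in 2 ≤ 2 steps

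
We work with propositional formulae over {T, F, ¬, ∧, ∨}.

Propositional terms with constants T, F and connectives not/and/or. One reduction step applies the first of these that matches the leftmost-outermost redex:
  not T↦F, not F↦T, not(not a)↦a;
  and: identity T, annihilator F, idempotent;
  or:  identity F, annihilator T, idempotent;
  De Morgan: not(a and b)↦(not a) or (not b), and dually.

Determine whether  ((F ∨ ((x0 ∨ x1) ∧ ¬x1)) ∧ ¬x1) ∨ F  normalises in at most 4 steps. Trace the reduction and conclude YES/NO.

Answer: YES — reaches normal form ((x0 ∨ x1) ∧ ¬x1) ∧ ¬x1 in 2 ≤ 4 steps

Working:
  start: ((F ∨ ((x0 ∨ x1) ∧ ¬x1)) ∧ ¬x1) ∨ F
  [1] (F ∨ ((x0 ∨ x1) ∧ ¬x1)) ∧ ¬x1
  [2] ((x0 ∨ x1) ∧ ¬x1) ∧ ¬x1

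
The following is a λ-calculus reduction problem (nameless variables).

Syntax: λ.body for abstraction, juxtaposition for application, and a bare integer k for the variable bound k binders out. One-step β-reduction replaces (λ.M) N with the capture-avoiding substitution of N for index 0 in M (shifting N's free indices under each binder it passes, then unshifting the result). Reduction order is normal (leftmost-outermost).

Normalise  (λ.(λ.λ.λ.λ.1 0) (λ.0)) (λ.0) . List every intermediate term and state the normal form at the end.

Answer: normal form = λ.λ.λ.1 0  (in 2 steps)

Derivation:
  start: (λ.(λ.λ.λ.λ.1 0) (λ.0)) (λ.0)
  step 1: (λ.λ.λ.λ.1 0) (λ.0)
  step 2: λ.λ.λ.1 0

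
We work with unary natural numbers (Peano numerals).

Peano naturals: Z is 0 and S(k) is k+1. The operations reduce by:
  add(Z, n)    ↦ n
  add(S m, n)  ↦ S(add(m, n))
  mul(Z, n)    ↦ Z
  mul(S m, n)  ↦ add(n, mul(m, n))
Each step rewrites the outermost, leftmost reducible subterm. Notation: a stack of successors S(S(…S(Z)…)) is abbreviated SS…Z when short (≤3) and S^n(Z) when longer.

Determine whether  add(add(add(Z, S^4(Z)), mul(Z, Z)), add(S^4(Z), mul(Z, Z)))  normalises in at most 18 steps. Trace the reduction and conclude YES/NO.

  start: add(add(add(Z, S^4(Z)), mul(Z, Z)), add(S^4(Z), mul(Z, Z)))
  step 1: add(add(S^4(Z), mul(Z, Z)), add(S^4(Z), mul(Z, Z)))
  step 2: add(S(add(SSSZ, mul(Z, Z))), add(S^4(Z), mul(Z, Z)))
  step 3: S(add(add(SSSZ, mul(Z, Z)), add(S^4(Z), mul(Z, Z))))
  step 4: S(add(S(add(SSZ, mul(Z, Z))), add(S^4(Z), mul(Z, Z))))
  step 5: S(S(add(add(SSZ, mul(Z, Z)), add(S^4(Z), mul(Z, Z)))))
  step 6: S(S(add(S(add(SZ, mul(Z, Z))), add(S^4(Z), mul(Z, Z)))))
  step 7: S(S(S(add(add(SZ, mul(Z, Z)), add(S^4(Z), mul(Z, Z))))))
  step 8: S(S(S(add(S(add(Z, mul(Z, Z))), add(S^4(Z), mul(Z, Z))))))
  step 9: S(S(S(S(add(add(Z, mul(Z, Z)), add(S^4(Z), mul(Z, Z)))))))
  step 10: S(S(S(S(add(mul(Z, Z), add(S^4(Z), mul(Z, Z)))))))
  step 11: S(S(S(S(add(Z, add(S^4(Z), mul(Z, Z)))))))
  step 12: S(S(S(S(add(S^4(Z), mul(Z, Z))))))
  step 13: S(S(S(S(S(add(SSSZ, mul(Z, Z)))))))
  step 14: S(S(S(S(S(S(add(SSZ, mul(Z, Z))))))))
  step 15: S(S(S(S(S(S(S(add(SZ, mul(Z, Z)))))))))
  step 16: S(S(S(S(S(S(S(S(add(Z, mul(Z, Z))))))))))
  step 17: S(S(S(S(S(S(S(S(mul(Z, Z)))))))))
  step 18: S^8(Z)

Answer: YES — reaches normal form S^8(Z) in 18 ≤ 18 steps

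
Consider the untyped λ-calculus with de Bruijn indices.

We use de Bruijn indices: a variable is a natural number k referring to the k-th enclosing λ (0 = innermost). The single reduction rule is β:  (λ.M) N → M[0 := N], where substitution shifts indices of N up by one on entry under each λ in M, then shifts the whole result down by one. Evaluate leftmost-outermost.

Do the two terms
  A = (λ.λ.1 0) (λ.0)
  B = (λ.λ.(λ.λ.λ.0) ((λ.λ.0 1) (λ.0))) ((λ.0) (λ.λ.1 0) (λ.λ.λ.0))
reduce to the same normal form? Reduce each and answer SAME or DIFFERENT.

Term A:
  start: (λ.λ.1 0) (λ.0)
  →1  λ.(λ.0) 0
  →2  λ.0

Term B:
  start: (λ.λ.(λ.λ.λ.0) ((λ.λ.0 1) (λ.0))) ((λ.0) (λ.λ.1 0) (λ.λ.λ.0))
  →1  λ.(λ.λ.λ.0) ((λ.λ.0 1) (λ.0))
  →2  λ.λ.λ.0

Answer: DIFFERENT — A ⇓ λ.0, B ⇓ λ.λ.λ.0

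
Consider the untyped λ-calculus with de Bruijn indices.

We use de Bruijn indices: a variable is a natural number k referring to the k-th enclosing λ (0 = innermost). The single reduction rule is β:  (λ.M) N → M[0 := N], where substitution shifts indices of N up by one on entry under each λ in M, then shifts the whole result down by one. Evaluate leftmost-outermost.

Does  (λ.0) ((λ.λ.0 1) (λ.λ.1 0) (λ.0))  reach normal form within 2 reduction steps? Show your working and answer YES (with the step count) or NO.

  start: (λ.0) ((λ.λ.0 1) (λ.λ.1 0) (λ.0))
  [1] (λ.λ.0 1) (λ.λ.1 0) (λ.0)
  [2] (λ.0 (λ.λ.1 0)) (λ.0)

Answer: NO — after 2 steps the term is (λ.0 (λ.λ.1 0)) (λ.0), not yet normal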